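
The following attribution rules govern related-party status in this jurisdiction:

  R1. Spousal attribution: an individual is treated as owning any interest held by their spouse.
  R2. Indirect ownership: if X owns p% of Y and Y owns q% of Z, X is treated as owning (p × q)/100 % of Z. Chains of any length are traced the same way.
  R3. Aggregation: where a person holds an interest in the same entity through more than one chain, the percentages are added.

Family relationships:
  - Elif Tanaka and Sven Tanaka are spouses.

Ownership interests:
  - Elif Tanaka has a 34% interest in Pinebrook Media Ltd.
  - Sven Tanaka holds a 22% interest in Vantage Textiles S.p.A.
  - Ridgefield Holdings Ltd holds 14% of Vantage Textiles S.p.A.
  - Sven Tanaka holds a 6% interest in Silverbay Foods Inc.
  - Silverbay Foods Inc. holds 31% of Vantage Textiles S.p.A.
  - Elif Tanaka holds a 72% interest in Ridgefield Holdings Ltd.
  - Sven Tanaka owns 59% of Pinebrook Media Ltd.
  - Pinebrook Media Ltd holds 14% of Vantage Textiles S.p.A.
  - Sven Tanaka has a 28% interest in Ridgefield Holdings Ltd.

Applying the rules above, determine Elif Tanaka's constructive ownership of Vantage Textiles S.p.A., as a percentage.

50.88%

By spousal attribution (R1), Elif Tanaka is treated as also owning Sven Tanaka's interest in Pinebrook Media Ltd, giving 34% + 59% = 93%.
By spousal attribution (R1), Elif Tanaka is treated as also owning Sven Tanaka's interest in Ridgefield Holdings Ltd, giving 72% + 28% = 100%.
By spousal attribution (R1), Elif Tanaka is treated as owning Sven Tanaka's 6% interest in Silverbay Foods Inc.
By spousal attribution (R1), Elif Tanaka is treated as owning Sven Tanaka's 22% interest in Vantage Textiles S.p.A.
Chain via Pinebrook Media Ltd (R2): 93% × 14% = 13.02% of Vantage Textiles S.p.A.
Chain via Ridgefield Holdings Ltd (R2): 100% × 14% = 14% of Vantage Textiles S.p.A.
Chain via Silverbay Foods Inc. (R2): 6% × 31% = 1.86% of Vantage Textiles S.p.A.
Direct interest in Vantage Textiles S.p.A: 22%.
Aggregating (R3): 13.02% + 14% + 1.86% + 22% = 50.88%.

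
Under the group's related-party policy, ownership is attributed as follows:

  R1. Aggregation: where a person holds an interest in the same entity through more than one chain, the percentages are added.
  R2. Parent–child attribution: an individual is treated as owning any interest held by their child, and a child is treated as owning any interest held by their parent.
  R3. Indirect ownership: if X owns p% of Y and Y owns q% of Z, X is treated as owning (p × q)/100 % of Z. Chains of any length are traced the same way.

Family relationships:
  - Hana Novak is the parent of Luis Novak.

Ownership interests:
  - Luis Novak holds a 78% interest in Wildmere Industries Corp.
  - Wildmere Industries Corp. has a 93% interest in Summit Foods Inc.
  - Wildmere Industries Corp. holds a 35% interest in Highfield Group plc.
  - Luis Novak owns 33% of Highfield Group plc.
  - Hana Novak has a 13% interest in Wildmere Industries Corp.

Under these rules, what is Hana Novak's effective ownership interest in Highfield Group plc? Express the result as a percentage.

64.85%

By parent–child attribution (R2), Hana Novak is treated as also owning Luis Novak's interest in Wildmere Industries Corp, giving 13% + 78% = 91%.
By parent–child attribution (R2), Hana Novak is treated as owning Luis Novak's 33% interest in Highfield Group plc.
Chain via Wildmere Industries Corp. (R3): 91% × 35% = 31.85% of Highfield Group plc.
Direct interest in Highfield Group plc: 33%.
Aggregating (R1): 31.85% + 33% = 64.85%.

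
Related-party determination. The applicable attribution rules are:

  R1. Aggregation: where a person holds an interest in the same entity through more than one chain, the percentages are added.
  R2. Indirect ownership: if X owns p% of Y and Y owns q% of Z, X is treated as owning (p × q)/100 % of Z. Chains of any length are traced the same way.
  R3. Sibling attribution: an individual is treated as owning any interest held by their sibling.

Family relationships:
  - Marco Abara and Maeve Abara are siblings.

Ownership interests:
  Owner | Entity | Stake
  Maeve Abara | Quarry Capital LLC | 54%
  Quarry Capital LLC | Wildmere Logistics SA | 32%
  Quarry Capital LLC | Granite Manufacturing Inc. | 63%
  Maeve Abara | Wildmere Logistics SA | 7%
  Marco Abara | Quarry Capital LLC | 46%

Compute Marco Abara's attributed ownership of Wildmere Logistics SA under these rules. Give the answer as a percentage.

39%

By sibling attribution (R3), Marco Abara is treated as also owning Maeve Abara's interest in Quarry Capital LLC, giving 46% + 54% = 100%.
By sibling attribution (R3), Marco Abara is treated as owning Maeve Abara's 7% interest in Wildmere Logistics SA.
Chain via Quarry Capital LLC (R2): 100% × 32% = 32% of Wildmere Logistics SA.
Direct interest in Wildmere Logistics SA: 7%.
Aggregating (R1): 32% + 7% = 39%.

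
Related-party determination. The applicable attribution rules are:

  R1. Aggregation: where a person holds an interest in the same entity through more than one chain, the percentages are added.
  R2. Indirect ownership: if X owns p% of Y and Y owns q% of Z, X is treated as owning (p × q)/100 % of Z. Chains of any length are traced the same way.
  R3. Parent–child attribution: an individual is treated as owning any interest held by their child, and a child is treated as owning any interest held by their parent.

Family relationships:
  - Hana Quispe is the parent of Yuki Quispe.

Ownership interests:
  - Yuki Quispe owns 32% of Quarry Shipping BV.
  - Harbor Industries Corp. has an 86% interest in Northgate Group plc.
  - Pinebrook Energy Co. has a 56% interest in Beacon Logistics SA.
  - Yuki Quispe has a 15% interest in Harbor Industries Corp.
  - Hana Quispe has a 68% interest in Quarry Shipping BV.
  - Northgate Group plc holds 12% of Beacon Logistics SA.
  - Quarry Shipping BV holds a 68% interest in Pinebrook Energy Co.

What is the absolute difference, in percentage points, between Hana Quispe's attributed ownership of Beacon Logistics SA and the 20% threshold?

By parent–child attribution (R3), Hana Quispe is treated as also owning Yuki Quispe's interest in Quarry Shipping BV, giving 68% + 32% = 100%.
By parent–child attribution (R3), Hana Quispe is treated as owning Yuki Quispe's 15% interest in Harbor Industries Corp.
Chain via Quarry Shipping BV → Pinebrook Energy Co. (R2): 100% × 68% × 56% = 38.08% of Beacon Logistics SA.
Chain via Harbor Industries Corp. → Northgate Group plc (R2): 15% × 86% × 12% = 1.548% of Beacon Logistics SA.
Aggregating (R1): 38.08% + 1.548% = 39.628%.
39.628% exceeds the 20% threshold by 19.628 percentage points.

19.628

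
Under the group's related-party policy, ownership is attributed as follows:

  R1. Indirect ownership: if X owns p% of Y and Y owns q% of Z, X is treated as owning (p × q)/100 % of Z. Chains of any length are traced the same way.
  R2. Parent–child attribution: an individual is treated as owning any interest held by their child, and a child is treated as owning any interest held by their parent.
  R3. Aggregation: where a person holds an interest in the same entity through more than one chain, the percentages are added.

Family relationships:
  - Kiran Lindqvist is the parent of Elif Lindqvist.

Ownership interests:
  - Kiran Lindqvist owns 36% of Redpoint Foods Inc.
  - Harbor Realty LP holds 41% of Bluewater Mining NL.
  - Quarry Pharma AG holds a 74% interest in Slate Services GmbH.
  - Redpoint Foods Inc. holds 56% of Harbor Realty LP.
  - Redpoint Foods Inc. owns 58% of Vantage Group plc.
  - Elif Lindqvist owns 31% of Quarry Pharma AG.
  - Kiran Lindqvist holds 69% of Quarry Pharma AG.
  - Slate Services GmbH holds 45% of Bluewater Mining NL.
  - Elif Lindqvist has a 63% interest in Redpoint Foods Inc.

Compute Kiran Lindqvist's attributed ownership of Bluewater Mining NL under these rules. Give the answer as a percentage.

By parent–child attribution (R2), Kiran Lindqvist is treated as also owning Elif Lindqvist's interest in Quarry Pharma AG, giving 69% + 31% = 100%.
By parent–child attribution (R2), Kiran Lindqvist is treated as also owning Elif Lindqvist's interest in Redpoint Foods Inc, giving 36% + 63% = 99%.
Chain via Quarry Pharma AG → Slate Services GmbH (R1): 100% × 74% × 45% = 33.3% of Bluewater Mining NL.
Chain via Redpoint Foods Inc. → Harbor Realty LP (R1): 99% × 56% × 41% = 22.7304% of Bluewater Mining NL.
Aggregating (R3): 33.3% + 22.7304% = 56.0304%.

56.0304%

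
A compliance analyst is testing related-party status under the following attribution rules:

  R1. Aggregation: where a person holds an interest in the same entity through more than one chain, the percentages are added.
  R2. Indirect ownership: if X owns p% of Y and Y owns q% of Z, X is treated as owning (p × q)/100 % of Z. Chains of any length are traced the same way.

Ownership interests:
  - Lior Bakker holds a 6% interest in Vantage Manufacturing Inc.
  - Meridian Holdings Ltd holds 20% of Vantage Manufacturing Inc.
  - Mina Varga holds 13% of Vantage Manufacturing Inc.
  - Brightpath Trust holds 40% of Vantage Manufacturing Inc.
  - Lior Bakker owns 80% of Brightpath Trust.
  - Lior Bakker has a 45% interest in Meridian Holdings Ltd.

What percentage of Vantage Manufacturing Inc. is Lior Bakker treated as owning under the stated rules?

Chain via Meridian Holdings Ltd (R2): 45% × 20% = 9% of Vantage Manufacturing Inc.
Chain via Brightpath Trust (R2): 80% × 40% = 32% of Vantage Manufacturing Inc.
Direct interest in Vantage Manufacturing Inc: 6%.
Aggregating (R1): 9% + 32% + 6% = 47%.

47%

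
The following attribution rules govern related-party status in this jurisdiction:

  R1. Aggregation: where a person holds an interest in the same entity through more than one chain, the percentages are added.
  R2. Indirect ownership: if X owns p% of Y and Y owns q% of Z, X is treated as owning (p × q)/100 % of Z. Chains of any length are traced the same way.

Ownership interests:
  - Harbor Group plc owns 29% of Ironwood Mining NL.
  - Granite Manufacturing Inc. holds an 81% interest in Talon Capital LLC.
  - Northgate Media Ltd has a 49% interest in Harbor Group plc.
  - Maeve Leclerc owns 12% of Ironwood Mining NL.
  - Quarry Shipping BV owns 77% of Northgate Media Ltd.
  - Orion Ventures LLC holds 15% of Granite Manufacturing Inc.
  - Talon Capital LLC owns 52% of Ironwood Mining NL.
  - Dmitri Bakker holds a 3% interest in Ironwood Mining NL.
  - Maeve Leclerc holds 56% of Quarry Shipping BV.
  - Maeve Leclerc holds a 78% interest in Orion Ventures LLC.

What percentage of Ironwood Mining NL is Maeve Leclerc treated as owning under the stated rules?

Chain via Quarry Shipping BV → Northgate Media Ltd → Harbor Group plc (R2): 56% × 77% × 49% × 29% = 6.127352% of Ironwood Mining NL.
Chain via Orion Ventures LLC → Granite Manufacturing Inc. → Talon Capital LLC (R2): 78% × 15% × 81% × 52% = 4.92804% of Ironwood Mining NL.
Direct interest in Ironwood Mining NL: 12%.
Aggregating (R1): 6.127352% + 4.92804% + 12% = 23.055392%.

23.055392%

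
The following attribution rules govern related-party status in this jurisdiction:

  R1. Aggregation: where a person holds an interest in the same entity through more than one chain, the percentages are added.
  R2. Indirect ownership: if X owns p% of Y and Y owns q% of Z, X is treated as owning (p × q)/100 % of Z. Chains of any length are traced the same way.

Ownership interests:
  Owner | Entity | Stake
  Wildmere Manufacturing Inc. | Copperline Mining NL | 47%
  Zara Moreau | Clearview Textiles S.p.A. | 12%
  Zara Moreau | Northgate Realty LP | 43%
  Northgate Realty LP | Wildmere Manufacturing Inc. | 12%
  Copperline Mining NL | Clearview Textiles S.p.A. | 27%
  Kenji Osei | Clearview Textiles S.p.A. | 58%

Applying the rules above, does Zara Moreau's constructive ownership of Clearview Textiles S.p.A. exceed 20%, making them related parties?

Chain via Northgate Realty LP → Wildmere Manufacturing Inc. → Copperline Mining NL (R2): 43% × 12% × 47% × 27% = 0.654804% of Clearview Textiles S.p.A.
Direct interest in Clearview Textiles S.p.A: 12%.
Aggregating (R1): 0.654804% + 12% = 12.654804%.
12.654804% does not exceed the 20% threshold, so Zara is not a related party to Clearview Textiles S.p.A.

No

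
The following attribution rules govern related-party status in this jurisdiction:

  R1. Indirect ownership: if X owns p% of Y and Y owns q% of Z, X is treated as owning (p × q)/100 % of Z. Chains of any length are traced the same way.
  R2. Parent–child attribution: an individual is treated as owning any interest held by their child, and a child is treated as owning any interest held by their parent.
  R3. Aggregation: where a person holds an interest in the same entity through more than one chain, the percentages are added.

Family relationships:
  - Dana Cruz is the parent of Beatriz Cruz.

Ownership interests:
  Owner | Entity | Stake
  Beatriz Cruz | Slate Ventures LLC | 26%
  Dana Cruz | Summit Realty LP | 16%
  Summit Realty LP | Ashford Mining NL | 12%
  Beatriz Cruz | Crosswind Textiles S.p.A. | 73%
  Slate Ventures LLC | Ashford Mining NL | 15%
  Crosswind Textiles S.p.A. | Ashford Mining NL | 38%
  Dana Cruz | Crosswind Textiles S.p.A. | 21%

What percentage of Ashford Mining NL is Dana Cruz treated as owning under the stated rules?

41.54%

By parent–child attribution (R2), Dana Cruz is treated as also owning Beatriz Cruz's interest in Crosswind Textiles S.p.A, giving 21% + 73% = 94%.
By parent–child attribution (R2), Dana Cruz is treated as owning Beatriz Cruz's 26% interest in Slate Ventures LLC.
Chain via Crosswind Textiles S.p.A. (R1): 94% × 38% = 35.72% of Ashford Mining NL.
Chain via Summit Realty LP (R1): 16% × 12% = 1.92% of Ashford Mining NL.
Chain via Slate Ventures LLC (R1): 26% × 15% = 3.9% of Ashford Mining NL.
Aggregating (R3): 35.72% + 1.92% + 3.9% = 41.54%.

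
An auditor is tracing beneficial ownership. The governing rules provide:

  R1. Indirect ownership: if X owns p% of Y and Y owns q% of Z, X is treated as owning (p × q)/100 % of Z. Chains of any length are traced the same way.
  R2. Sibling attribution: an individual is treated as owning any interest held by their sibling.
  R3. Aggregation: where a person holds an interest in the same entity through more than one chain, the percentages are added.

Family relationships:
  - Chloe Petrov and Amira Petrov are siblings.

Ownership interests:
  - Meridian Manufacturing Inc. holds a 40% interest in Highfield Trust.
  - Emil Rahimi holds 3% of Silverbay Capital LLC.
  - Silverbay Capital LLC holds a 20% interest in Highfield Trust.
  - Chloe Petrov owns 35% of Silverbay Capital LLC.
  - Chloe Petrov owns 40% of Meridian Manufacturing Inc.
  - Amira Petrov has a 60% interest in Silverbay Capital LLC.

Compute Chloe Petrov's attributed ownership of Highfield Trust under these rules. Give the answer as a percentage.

By sibling attribution (R2), Chloe Petrov is treated as also owning Amira Petrov's interest in Silverbay Capital LLC, giving 35% + 60% = 95%.
Chain via Silverbay Capital LLC (R1): 95% × 20% = 19% of Highfield Trust.
Chain via Meridian Manufacturing Inc. (R1): 40% × 40% = 16% of Highfield Trust.
Aggregating (R3): 19% + 16% = 35%.

35%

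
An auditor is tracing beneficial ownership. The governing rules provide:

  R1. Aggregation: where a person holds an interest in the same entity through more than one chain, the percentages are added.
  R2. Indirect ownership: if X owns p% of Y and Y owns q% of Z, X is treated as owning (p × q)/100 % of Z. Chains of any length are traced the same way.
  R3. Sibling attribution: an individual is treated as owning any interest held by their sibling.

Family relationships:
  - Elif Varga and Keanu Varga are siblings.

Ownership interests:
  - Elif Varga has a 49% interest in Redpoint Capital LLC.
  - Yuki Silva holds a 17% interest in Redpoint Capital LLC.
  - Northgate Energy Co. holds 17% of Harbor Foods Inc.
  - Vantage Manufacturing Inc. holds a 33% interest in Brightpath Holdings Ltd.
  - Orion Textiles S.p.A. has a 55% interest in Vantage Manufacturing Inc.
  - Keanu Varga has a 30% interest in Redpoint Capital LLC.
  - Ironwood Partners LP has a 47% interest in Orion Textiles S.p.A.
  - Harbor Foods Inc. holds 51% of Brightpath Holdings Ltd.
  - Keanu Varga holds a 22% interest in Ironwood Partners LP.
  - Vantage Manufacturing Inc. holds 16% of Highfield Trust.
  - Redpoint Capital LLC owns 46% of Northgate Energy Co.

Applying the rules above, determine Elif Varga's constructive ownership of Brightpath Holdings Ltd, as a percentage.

5.027388%

By sibling attribution (R3), Elif Varga is treated as also owning Keanu Varga's interest in Redpoint Capital LLC, giving 49% + 30% = 79%.
By sibling attribution (R3), Elif Varga is treated as owning Keanu Varga's 22% interest in Ironwood Partners LP.
Chain via Redpoint Capital LLC → Northgate Energy Co. → Harbor Foods Inc. (R2): 79% × 46% × 17% × 51% = 3.150678% of Brightpath Holdings Ltd.
Chain via Ironwood Partners LP → Orion Textiles S.p.A. → Vantage Manufacturing Inc. (R2): 22% × 47% × 55% × 33% = 1.87671% of Brightpath Holdings Ltd.
Aggregating (R1): 3.150678% + 1.87671% = 5.027388%.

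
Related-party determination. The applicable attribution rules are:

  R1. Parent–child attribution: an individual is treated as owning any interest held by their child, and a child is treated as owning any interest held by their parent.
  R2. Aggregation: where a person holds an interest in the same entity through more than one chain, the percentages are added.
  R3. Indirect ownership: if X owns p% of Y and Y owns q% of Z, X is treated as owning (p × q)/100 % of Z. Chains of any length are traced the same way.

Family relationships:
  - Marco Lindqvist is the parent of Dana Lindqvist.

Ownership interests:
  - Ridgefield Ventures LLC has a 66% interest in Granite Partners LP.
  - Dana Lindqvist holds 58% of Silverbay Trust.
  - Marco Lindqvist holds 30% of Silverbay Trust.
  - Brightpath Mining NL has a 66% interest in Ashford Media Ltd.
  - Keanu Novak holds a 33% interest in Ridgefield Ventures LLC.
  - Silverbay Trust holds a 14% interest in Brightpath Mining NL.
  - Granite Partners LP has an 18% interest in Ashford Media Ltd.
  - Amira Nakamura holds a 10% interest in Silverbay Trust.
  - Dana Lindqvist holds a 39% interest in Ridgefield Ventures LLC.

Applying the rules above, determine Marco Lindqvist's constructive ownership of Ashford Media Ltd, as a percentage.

12.7644%

By parent–child attribution (R1), Marco Lindqvist is treated as also owning Dana Lindqvist's interest in Silverbay Trust, giving 30% + 58% = 88%.
By parent–child attribution (R1), Marco Lindqvist is treated as owning Dana Lindqvist's 39% interest in Ridgefield Ventures LLC.
Chain via Silverbay Trust → Brightpath Mining NL (R3): 88% × 14% × 66% = 8.1312% of Ashford Media Ltd.
Chain via Ridgefield Ventures LLC → Granite Partners LP (R3): 39% × 66% × 18% = 4.6332% of Ashford Media Ltd.
Aggregating (R2): 8.1312% + 4.6332% = 12.7644%.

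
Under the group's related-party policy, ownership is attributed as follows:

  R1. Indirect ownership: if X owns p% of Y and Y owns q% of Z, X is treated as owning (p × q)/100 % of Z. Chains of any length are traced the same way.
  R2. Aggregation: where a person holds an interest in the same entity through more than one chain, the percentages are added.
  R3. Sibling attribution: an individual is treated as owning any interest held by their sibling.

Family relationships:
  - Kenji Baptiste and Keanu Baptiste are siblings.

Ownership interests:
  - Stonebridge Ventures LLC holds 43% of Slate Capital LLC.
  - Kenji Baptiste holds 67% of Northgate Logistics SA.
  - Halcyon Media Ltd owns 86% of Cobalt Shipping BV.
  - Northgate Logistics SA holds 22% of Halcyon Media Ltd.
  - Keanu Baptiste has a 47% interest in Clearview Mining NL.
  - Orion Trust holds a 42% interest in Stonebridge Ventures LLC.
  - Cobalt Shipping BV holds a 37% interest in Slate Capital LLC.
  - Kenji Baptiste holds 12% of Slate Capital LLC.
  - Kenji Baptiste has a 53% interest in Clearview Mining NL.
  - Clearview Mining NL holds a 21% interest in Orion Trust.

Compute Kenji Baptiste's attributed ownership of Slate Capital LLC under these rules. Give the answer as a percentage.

20.482868%

By sibling attribution (R3), Kenji Baptiste is treated as also owning Keanu Baptiste's interest in Clearview Mining NL, giving 53% + 47% = 100%.
Chain via Clearview Mining NL → Orion Trust → Stonebridge Ventures LLC (R1): 100% × 21% × 42% × 43% = 3.7926% of Slate Capital LLC.
Chain via Northgate Logistics SA → Halcyon Media Ltd → Cobalt Shipping BV (R1): 67% × 22% × 86% × 37% = 4.690268% of Slate Capital LLC.
Direct interest in Slate Capital LLC: 12%.
Aggregating (R2): 3.7926% + 4.690268% + 12% = 20.482868%.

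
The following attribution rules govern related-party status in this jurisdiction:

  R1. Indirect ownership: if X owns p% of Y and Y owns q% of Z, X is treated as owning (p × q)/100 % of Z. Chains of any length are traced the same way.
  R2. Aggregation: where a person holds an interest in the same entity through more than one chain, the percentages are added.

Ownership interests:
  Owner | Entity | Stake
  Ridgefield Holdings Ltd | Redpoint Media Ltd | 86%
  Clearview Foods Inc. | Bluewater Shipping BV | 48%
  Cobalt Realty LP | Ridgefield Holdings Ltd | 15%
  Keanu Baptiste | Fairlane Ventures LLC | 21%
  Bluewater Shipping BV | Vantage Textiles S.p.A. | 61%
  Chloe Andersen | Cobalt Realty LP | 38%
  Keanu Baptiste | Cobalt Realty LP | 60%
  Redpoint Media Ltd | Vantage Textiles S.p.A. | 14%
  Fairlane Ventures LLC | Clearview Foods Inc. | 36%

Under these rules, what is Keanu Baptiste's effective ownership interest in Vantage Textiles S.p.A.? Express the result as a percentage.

Chain via Fairlane Ventures LLC → Clearview Foods Inc. → Bluewater Shipping BV (R1): 21% × 36% × 48% × 61% = 2.213568% of Vantage Textiles S.p.A.
Chain via Cobalt Realty LP → Ridgefield Holdings Ltd → Redpoint Media Ltd (R1): 60% × 15% × 86% × 14% = 1.0836% of Vantage Textiles S.p.A.
Aggregating (R2): 2.213568% + 1.0836% = 3.297168%.

3.297168%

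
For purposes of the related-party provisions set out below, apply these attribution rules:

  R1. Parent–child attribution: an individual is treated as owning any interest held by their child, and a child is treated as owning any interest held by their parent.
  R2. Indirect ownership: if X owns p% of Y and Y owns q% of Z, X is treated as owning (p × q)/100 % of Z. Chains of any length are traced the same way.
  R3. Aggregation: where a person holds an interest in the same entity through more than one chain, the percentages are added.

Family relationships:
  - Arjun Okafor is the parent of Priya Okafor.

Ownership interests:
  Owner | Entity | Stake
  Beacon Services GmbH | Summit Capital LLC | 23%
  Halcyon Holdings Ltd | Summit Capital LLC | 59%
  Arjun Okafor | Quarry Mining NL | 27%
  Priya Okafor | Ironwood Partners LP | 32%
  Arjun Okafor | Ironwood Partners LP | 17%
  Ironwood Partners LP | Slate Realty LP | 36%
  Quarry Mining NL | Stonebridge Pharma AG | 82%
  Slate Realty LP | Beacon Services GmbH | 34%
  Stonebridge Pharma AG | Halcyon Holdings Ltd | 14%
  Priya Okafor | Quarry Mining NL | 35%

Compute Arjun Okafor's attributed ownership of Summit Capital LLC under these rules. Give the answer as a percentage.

5.578832%

By parent–child attribution (R1), Arjun Okafor is treated as also owning Priya Okafor's interest in Quarry Mining NL, giving 27% + 35% = 62%.
By parent–child attribution (R1), Arjun Okafor is treated as also owning Priya Okafor's interest in Ironwood Partners LP, giving 17% + 32% = 49%.
Chain via Quarry Mining NL → Stonebridge Pharma AG → Halcyon Holdings Ltd (R2): 62% × 82% × 14% × 59% = 4.199384% of Summit Capital LLC.
Chain via Ironwood Partners LP → Slate Realty LP → Beacon Services GmbH (R2): 49% × 36% × 34% × 23% = 1.379448% of Summit Capital LLC.
Aggregating (R3): 4.199384% + 1.379448% = 5.578832%.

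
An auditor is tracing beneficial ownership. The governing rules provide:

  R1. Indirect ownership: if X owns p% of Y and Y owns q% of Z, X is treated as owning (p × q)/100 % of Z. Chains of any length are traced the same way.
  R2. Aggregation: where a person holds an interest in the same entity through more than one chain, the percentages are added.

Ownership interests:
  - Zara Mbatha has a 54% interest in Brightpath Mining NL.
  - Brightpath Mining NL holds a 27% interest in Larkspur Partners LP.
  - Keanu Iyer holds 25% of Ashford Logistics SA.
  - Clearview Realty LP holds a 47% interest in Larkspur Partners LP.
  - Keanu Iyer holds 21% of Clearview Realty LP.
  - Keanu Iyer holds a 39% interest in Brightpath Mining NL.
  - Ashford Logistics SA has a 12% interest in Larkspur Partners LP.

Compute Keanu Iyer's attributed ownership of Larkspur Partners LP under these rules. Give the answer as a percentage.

23.4%

Chain via Clearview Realty LP (R1): 21% × 47% = 9.87% of Larkspur Partners LP.
Chain via Ashford Logistics SA (R1): 25% × 12% = 3% of Larkspur Partners LP.
Chain via Brightpath Mining NL (R1): 39% × 27% = 10.53% of Larkspur Partners LP.
Aggregating (R2): 9.87% + 3% + 10.53% = 23.4%.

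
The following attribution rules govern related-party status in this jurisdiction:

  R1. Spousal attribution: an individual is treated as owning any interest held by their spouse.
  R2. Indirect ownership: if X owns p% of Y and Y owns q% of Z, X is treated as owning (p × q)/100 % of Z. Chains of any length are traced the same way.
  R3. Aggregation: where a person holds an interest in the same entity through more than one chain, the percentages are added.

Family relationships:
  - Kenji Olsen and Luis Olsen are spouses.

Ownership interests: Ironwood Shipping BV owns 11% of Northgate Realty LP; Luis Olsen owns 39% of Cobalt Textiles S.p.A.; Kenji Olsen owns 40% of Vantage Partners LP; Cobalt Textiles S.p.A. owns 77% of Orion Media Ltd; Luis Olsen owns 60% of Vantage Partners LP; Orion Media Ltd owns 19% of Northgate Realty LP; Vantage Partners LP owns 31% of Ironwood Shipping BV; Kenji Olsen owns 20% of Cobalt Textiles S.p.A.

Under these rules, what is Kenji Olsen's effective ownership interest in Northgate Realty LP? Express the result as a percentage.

By spousal attribution (R1), Kenji Olsen is treated as also owning Luis Olsen's interest in Vantage Partners LP, giving 40% + 60% = 100%.
By spousal attribution (R1), Kenji Olsen is treated as also owning Luis Olsen's interest in Cobalt Textiles S.p.A, giving 20% + 39% = 59%.
Chain via Vantage Partners LP → Ironwood Shipping BV (R2): 100% × 31% × 11% = 3.41% of Northgate Realty LP.
Chain via Cobalt Textiles S.p.A. → Orion Media Ltd (R2): 59% × 77% × 19% = 8.6317% of Northgate Realty LP.
Aggregating (R3): 3.41% + 8.6317% = 12.0417%.

12.0417%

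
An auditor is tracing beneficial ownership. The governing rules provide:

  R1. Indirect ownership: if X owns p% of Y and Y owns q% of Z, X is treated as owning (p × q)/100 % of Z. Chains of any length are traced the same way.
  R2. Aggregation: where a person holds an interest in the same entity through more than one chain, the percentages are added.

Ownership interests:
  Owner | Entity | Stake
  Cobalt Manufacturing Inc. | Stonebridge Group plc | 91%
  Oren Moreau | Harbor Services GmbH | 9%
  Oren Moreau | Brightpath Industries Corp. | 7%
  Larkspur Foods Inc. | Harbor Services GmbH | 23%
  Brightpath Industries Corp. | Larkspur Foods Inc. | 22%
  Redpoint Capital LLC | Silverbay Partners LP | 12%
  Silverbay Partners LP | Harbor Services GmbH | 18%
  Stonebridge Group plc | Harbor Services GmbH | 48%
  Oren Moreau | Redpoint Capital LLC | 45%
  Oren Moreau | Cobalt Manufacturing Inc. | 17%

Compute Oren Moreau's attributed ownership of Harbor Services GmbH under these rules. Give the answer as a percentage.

Chain via Cobalt Manufacturing Inc. → Stonebridge Group plc (R1): 17% × 91% × 48% = 7.4256% of Harbor Services GmbH.
Chain via Brightpath Industries Corp. → Larkspur Foods Inc. (R1): 7% × 22% × 23% = 0.3542% of Harbor Services GmbH.
Chain via Redpoint Capital LLC → Silverbay Partners LP (R1): 45% × 12% × 18% = 0.972% of Harbor Services GmbH.
Direct interest in Harbor Services GmbH: 9%.
Aggregating (R2): 7.4256% + 0.3542% + 0.972% + 9% = 17.7518%.

17.7518%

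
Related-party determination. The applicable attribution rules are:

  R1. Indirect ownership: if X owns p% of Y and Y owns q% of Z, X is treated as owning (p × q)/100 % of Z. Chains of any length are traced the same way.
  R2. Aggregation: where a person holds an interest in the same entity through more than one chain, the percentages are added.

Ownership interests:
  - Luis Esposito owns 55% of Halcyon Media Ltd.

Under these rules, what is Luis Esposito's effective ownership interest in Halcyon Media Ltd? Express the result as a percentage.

Direct interest in Halcyon Media Ltd: 55%.

55%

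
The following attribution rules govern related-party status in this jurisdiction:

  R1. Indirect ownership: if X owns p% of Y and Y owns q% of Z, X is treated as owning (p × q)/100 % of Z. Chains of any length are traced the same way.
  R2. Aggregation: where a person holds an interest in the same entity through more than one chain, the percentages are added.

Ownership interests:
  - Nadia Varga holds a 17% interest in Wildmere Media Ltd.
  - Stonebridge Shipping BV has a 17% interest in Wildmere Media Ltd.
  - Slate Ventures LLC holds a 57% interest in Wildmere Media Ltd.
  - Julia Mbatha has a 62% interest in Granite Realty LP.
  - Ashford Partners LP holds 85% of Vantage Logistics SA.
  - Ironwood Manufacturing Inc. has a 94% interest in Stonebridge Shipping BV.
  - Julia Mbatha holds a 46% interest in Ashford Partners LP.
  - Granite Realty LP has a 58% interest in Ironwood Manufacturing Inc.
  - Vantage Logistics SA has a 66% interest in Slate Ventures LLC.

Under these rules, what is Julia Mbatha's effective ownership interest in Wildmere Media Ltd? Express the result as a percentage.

Chain via Ashford Partners LP → Vantage Logistics SA → Slate Ventures LLC (R1): 46% × 85% × 66% × 57% = 14.70942% of Wildmere Media Ltd.
Chain via Granite Realty LP → Ironwood Manufacturing Inc. → Stonebridge Shipping BV (R1): 62% × 58% × 94% × 17% = 5.746408% of Wildmere Media Ltd.
Aggregating (R2): 14.70942% + 5.746408% = 20.455828%.

20.455828%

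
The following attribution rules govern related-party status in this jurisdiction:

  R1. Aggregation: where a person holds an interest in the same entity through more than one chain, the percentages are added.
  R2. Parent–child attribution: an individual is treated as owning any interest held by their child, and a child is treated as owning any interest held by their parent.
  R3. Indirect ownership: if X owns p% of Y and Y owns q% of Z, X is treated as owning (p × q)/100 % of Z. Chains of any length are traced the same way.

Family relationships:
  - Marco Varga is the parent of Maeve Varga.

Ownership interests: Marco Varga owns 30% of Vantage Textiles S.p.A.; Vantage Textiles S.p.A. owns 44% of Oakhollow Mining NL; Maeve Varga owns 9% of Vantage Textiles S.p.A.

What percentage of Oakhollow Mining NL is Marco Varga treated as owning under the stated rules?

By parent–child attribution (R2), Marco Varga is treated as also owning Maeve Varga's interest in Vantage Textiles S.p.A, giving 30% + 9% = 39%.
Chain via Vantage Textiles S.p.A. (R3): 39% × 44% = 17.16% of Oakhollow Mining NL.

17.16%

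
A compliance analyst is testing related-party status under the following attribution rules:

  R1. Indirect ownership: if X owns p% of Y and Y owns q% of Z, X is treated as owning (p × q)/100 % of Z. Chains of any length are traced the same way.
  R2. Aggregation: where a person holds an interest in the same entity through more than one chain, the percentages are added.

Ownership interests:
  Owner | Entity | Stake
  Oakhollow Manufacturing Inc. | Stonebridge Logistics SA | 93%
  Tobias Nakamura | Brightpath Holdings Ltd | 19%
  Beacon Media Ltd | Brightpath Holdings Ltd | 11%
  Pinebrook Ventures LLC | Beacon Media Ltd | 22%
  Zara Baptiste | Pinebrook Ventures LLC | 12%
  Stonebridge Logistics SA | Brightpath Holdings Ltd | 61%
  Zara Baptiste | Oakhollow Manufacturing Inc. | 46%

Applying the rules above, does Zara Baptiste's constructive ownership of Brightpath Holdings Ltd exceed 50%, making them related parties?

Chain via Pinebrook Ventures LLC → Beacon Media Ltd (R1): 12% × 22% × 11% = 0.2904% of Brightpath Holdings Ltd.
Chain via Oakhollow Manufacturing Inc. → Stonebridge Logistics SA (R1): 46% × 93% × 61% = 26.0958% of Brightpath Holdings Ltd.
Aggregating (R2): 0.2904% + 26.0958% = 26.3862%.
26.3862% does not exceed the 50% threshold, so Zara is not a related party to Brightpath Holdings Ltd.

No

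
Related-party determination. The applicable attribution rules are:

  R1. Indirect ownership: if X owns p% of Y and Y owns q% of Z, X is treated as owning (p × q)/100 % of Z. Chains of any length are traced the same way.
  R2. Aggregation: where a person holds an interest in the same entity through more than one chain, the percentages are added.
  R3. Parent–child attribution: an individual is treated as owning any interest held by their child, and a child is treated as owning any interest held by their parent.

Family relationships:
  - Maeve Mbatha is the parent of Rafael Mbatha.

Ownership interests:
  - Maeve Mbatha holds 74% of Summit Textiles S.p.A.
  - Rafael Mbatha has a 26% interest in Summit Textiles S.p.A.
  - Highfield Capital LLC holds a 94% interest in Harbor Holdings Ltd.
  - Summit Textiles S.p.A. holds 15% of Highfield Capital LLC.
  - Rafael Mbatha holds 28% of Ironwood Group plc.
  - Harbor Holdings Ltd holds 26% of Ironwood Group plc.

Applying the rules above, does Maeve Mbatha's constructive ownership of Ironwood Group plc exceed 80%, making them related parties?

By parent–child attribution (R3), Maeve Mbatha is treated as also owning Rafael Mbatha's interest in Summit Textiles S.p.A, giving 74% + 26% = 100%.
By parent–child attribution (R3), Maeve Mbatha is treated as owning Rafael Mbatha's 28% interest in Ironwood Group plc.
Chain via Summit Textiles S.p.A. → Highfield Capital LLC → Harbor Holdings Ltd (R1): 100% × 15% × 94% × 26% = 3.666% of Ironwood Group plc.
Direct interest in Ironwood Group plc: 28%.
Aggregating (R2): 3.666% + 28% = 31.666%.
31.666% does not exceed the 80% threshold, so Maeve is not a related party to Ironwood Group plc.

No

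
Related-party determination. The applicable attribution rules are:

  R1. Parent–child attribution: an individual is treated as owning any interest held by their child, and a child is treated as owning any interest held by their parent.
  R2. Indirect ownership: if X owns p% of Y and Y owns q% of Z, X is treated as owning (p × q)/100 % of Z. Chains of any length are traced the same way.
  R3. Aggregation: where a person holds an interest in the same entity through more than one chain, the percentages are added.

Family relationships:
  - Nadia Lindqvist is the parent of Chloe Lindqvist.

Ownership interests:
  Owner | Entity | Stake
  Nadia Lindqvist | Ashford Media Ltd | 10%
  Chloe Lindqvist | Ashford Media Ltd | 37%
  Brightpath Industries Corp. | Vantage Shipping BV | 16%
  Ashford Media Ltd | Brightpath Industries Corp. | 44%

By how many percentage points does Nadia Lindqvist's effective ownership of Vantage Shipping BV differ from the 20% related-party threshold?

16.6912

By parent–child attribution (R1), Nadia Lindqvist is treated as also owning Chloe Lindqvist's interest in Ashford Media Ltd, giving 10% + 37% = 47%.
Chain via Ashford Media Ltd → Brightpath Industries Corp. (R2): 47% × 44% × 16% = 3.3088% of Vantage Shipping BV.
3.3088% falls short of the 20% threshold by 16.6912 percentage points.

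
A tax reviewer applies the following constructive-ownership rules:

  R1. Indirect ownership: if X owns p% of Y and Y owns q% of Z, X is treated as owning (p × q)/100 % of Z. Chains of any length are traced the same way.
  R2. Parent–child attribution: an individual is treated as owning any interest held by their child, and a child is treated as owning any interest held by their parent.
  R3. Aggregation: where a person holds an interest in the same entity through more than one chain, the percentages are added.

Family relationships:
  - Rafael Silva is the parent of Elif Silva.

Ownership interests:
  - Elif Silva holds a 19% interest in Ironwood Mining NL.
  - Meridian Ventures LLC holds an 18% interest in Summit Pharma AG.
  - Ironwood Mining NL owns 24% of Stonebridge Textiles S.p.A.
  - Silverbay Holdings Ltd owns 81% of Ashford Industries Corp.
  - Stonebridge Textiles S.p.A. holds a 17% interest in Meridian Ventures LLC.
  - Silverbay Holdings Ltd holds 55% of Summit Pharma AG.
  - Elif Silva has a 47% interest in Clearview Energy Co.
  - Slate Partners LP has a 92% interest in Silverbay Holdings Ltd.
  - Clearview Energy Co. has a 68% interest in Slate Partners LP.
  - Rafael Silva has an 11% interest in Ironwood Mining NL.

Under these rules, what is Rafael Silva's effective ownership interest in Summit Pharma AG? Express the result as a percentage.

By parent–child attribution (R2), Rafael Silva is treated as also owning Elif Silva's interest in Ironwood Mining NL, giving 11% + 19% = 30%.
By parent–child attribution (R2), Rafael Silva is treated as owning Elif Silva's 47% interest in Clearview Energy Co.
Chain via Ironwood Mining NL → Stonebridge Textiles S.p.A. → Meridian Ventures LLC (R1): 30% × 24% × 17% × 18% = 0.22032% of Summit Pharma AG.
Chain via Clearview Energy Co. → Slate Partners LP → Silverbay Holdings Ltd (R1): 47% × 68% × 92% × 55% = 16.17176% of Summit Pharma AG.
Aggregating (R3): 0.22032% + 16.17176% = 16.39208%.

16.39208%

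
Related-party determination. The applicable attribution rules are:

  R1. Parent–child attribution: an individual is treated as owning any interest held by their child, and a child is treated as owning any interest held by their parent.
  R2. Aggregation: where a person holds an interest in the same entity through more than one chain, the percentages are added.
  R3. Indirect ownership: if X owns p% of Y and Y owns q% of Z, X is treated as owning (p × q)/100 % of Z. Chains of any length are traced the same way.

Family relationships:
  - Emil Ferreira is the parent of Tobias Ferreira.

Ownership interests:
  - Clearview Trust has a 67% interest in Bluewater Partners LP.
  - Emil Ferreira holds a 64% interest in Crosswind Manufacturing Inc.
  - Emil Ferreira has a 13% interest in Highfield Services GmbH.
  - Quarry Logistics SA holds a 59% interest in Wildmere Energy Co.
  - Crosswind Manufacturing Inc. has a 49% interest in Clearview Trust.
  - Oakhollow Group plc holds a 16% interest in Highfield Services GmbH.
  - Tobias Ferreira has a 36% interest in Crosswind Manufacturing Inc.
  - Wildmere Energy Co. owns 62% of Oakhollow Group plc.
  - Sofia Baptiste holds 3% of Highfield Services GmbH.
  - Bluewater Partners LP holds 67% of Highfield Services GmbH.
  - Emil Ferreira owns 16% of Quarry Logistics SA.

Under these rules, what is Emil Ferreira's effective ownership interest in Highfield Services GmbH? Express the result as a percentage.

By parent–child attribution (R1), Emil Ferreira is treated as also owning Tobias Ferreira's interest in Crosswind Manufacturing Inc, giving 64% + 36% = 100%.
Chain via Crosswind Manufacturing Inc. → Clearview Trust → Bluewater Partners LP (R3): 100% × 49% × 67% × 67% = 21.9961% of Highfield Services GmbH.
Chain via Quarry Logistics SA → Wildmere Energy Co. → Oakhollow Group plc (R3): 16% × 59% × 62% × 16% = 0.936448% of Highfield Services GmbH.
Direct interest in Highfield Services GmbH: 13%.
Aggregating (R2): 21.9961% + 0.936448% + 13% = 35.932548%.

35.932548%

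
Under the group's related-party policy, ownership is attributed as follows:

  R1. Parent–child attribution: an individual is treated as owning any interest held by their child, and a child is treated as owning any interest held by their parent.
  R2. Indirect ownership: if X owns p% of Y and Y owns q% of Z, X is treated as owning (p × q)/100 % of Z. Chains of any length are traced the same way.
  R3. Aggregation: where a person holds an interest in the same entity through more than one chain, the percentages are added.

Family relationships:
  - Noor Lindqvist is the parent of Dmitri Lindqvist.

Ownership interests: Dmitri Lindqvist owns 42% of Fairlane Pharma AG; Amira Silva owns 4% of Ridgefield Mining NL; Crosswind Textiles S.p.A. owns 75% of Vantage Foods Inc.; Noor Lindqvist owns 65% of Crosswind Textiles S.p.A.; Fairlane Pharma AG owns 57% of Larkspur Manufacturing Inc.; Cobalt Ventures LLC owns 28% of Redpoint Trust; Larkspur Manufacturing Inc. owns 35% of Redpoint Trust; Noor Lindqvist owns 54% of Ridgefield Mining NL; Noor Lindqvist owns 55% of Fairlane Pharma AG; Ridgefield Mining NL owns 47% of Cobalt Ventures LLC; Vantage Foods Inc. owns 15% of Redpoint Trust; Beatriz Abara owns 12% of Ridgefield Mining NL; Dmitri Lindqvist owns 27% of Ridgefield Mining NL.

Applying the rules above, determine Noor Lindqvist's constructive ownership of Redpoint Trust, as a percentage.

By parent–child attribution (R1), Noor Lindqvist is treated as also owning Dmitri Lindqvist's interest in Fairlane Pharma AG, giving 55% + 42% = 97%.
By parent–child attribution (R1), Noor Lindqvist is treated as also owning Dmitri Lindqvist's interest in Ridgefield Mining NL, giving 54% + 27% = 81%.
Chain via Fairlane Pharma AG → Larkspur Manufacturing Inc. (R2): 97% × 57% × 35% = 19.3515% of Redpoint Trust.
Chain via Ridgefield Mining NL → Cobalt Ventures LLC (R2): 81% × 47% × 28% = 10.6596% of Redpoint Trust.
Chain via Crosswind Textiles S.p.A. → Vantage Foods Inc. (R2): 65% × 75% × 15% = 7.3125% of Redpoint Trust.
Aggregating (R3): 19.3515% + 10.6596% + 7.3125% = 37.3236%.

37.3236%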